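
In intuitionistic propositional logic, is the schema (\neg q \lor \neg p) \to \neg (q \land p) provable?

Yes

This is a constructively valid De Morgan direction (disjunction of negations to negated conjunction), which is intuitionistically derivable.
If \neg q holds at a world then no accessible world forces q, hence none forces q \land p; likewise for \neg p.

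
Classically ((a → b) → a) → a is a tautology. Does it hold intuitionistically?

No

This is Peirce's law, which is not intuitionistically valid.
A Kripke countermodel: worlds w0, w1; order generated by w0 ≤ w1; atoms true at each world — w0:{}; w1:{a}.
w0 ⊮ ((a → b) → a) → a: already at w0 itself, w0 ⊩ (a → b) → a but w0 ⊮ a.
w0 lacks atom a, so w0 ⊮ a.
So the root w0 does not force the formula.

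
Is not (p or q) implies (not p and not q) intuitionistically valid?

Yes

This is a constructively valid De Morgan direction (negated disjunction to conjunction of negations), which is intuitionistically derivable.
From not (p or q): if p held then p or q would, contradiction — so not p; similarly not q.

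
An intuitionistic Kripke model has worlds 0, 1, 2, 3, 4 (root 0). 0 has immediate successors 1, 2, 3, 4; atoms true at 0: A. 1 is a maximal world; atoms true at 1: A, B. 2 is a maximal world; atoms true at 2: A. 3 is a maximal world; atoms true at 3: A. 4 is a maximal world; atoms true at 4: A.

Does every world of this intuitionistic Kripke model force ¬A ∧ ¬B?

No

Not every world: 0 ⊮ ¬A ∧ ¬B.
0 ⊮ ¬A ∧ ¬B since 0 fails ¬A.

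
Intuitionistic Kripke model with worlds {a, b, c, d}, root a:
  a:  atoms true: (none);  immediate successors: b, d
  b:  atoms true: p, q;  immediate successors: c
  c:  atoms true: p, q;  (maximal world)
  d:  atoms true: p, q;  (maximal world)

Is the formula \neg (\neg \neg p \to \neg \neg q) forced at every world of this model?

Not every world: a \nVdash \neg (\neg \neg p \to \neg \neg q).
a \nVdash \neg (\neg \neg p \to \neg \neg q) since a is accessible from a and a \Vdash \neg \neg p \to \neg \neg q.
a \Vdash \neg \neg p \to \neg \neg q: every world accessible from a that forces \neg \neg p (namely a, b, c, d) also forces \neg \neg q.

No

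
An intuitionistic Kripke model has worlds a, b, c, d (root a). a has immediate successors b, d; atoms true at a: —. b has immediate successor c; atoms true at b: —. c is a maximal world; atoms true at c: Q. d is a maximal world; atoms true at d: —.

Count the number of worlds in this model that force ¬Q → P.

2

a: does not force it — a ⊮ ¬Q → P: at the accessible world d, d ⊩ ¬Q but d ⊮ P.
b: forces it.
c: forces it.
d: does not force it — d ⊮ ¬Q → P: already at d itself, d ⊩ ¬Q but d ⊮ P.
Worlds forcing the formula: {b, c}.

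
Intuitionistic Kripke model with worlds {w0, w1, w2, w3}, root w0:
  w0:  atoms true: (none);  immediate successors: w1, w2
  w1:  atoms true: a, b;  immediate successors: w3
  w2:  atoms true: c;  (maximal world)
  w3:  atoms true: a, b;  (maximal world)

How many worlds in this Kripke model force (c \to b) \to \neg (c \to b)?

w0: does not force it — w0 \nVdash (c \to b) \to \neg (c \to b): at the accessible world w1, w1 \Vdash c \to b but w1 \nVdash \neg (c \to b).
w1: does not force it — w1 \nVdash (c \to b) \to \neg (c \to b): already at w1 itself, w1 \Vdash c \to b but w1 \nVdash \neg (c \to b).
w2: forces it.
w3: does not force it — w3 \nVdash (c \to b) \to \neg (c \to b): already at w3 itself, w3 \Vdash c \to b but w3 \nVdash \neg (c \to b).
Worlds forcing the formula: {w2}.

1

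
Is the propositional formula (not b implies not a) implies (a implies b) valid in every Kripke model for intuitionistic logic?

This is the converse of contraposition, which is not intuitionistically valid.
A Kripke countermodel: worlds u, v; order generated by u <= v; atoms true at each world — u:{a}; v:{a,b}.
u does not force (not b implies not a) implies (a implies b): already at u itself, u forces not b implies not a but u does not force a implies b.
u does not force a implies b: already at u itself, u forces a but u does not force b.
u lacks atom b, so u does not force b.
So the root u does not force the formula.

No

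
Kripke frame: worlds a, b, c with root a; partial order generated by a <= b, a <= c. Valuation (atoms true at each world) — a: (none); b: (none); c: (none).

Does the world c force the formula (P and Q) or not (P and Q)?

c forces (P and Q) or not (P and Q) via the disjunct not (P and Q).

Yes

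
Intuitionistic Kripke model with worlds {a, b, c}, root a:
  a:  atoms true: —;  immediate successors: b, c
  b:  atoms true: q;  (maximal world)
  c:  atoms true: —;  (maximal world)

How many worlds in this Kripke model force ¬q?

1

a: does not force it — a ⊮ ¬q since b is accessible from a and b ⊩ q.
b: does not force it.
c: forces it.
Worlds forcing the formula: {c}.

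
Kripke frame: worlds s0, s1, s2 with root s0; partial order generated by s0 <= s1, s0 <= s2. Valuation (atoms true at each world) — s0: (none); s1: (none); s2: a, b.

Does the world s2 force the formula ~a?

s2 ||-/- ~a since s2 is accessible from s2 and s2 ||- a.

No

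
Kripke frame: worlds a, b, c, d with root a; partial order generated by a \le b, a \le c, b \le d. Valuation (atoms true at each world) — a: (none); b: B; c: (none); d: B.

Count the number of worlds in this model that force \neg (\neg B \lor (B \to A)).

a: does not force it — a \nVdash \neg (\neg B \lor (B \to A)) since c is accessible from a and c \Vdash \neg B \lor (B \to A).
b: forces it.
c: does not force it.
d: forces it.
Worlds forcing the formula: {b, d}.

2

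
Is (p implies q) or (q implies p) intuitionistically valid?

This is the Gödel–Dummett linearity axiom, which is not intuitionistically valid.
A Kripke countermodel: worlds w0, w1, w2; order generated by w0 <= w1, w0 <= w2; atoms true at each world — w0:{}; w1:{p}; w2:{q}.
w0 does not force (p implies q) or (q implies p): neither disjunct is forced at w0.
w0 does not force p implies q: at the accessible world w1, w1 forces p but w1 does not force q.
w1 lacks atom q, so w1 does not force q.
So the root w0 does not force the formula.

No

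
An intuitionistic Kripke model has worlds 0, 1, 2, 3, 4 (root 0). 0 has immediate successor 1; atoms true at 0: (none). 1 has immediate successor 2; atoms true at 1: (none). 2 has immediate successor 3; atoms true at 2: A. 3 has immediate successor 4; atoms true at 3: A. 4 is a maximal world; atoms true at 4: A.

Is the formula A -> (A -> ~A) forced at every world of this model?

No

Not every world: 0 ||-/- A -> (A -> ~A).
0 ||-/- A -> (A -> ~A): at the accessible world 2, 2 ||- A but 2 ||-/- A -> ~A.
2 ||-/- A -> ~A: already at 2 itself, 2 ||- A but 2 ||-/- ~A.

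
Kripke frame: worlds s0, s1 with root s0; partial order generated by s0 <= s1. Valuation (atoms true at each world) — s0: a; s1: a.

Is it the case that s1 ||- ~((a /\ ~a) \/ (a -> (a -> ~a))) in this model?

s1 ||- ~((a /\ ~a) \/ (a -> (a -> ~a))): no world accessible from s1 forces (a /\ ~a) \/ (a -> (a -> ~a)).

Yes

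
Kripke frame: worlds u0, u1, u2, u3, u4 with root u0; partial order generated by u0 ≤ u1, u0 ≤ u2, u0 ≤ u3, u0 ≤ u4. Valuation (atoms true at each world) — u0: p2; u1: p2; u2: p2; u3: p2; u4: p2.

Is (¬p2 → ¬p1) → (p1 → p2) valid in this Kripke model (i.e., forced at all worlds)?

Yes

u0 ⊩ (¬p2 → ¬p1) → (p1 → p2): every world accessible from u0 that forces ¬p2 → ¬p1 (namely u0, u1, u2, u3, u4) also forces p1 → p2.
Since the root u0 forces (¬p2 → ¬p1) → (p1 → p2) and forcing is persistent (monotone upward), every world forces it.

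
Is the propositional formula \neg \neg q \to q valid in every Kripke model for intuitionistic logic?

This is double-negation elimination, which is not intuitionistically valid.
A Kripke countermodel: worlds a, b; order generated by a \le b; atoms true at each world — a:{}; b:{q}.
a \nVdash \neg \neg q \to q: already at a itself, a \Vdash \neg \neg q but a \nVdash q.
a lacks atom q, so a \nVdash q.
So the root a does not force the formula.

No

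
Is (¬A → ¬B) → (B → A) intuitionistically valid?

No

This is the converse of contraposition, which is not intuitionistically valid.
A Kripke countermodel: worlds u0, u1; order generated by u0 ≤ u1; atoms true at each world — u0:{B}; u1:{A,B}.
u0 ⊮ (¬A → ¬B) → (B → A): already at u0 itself, u0 ⊩ ¬A → ¬B but u0 ⊮ B → A.
u0 ⊮ B → A: already at u0 itself, u0 ⊩ B but u0 ⊮ A.
u0 lacks atom A, so u0 ⊮ A.
So the root u0 does not force the formula.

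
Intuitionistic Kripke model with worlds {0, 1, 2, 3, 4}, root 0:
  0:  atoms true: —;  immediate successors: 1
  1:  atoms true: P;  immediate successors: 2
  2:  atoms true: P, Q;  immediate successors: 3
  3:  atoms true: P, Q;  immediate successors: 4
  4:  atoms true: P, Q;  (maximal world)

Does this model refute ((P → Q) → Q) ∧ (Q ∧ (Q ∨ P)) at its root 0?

Yes

0 ⊮ ((P → Q) → Q) ∧ (Q ∧ (Q ∨ P)) since 0 fails Q ∧ (Q ∨ P).
So the root 0 does not force ((P → Q) → Q) ∧ (Q ∧ (Q ∨ P)); the model is a countermodel.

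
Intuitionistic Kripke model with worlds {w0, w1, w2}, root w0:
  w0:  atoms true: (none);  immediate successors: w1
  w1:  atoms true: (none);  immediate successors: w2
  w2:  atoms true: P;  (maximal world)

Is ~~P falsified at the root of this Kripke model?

w0 ||- ~~P: no world accessible from w0 forces ~P.
So the root w0 forces ~~P; the model is not a countermodel.

No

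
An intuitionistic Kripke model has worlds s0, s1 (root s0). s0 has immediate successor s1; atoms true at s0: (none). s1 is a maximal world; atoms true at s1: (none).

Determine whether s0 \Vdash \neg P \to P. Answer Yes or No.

No

s0 \nVdash \neg P \to P: already at s0 itself, s0 \Vdash \neg P but s0 \nVdash P.
s0 lacks atom P, so s0 \nVdash P.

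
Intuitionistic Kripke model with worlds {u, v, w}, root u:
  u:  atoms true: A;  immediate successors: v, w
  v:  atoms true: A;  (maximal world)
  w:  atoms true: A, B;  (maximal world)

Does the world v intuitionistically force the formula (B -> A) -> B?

v ||-/- (B -> A) -> B: already at v itself, v ||- B -> A but v ||-/- B.
v lacks atom B, so v ||-/- B.

No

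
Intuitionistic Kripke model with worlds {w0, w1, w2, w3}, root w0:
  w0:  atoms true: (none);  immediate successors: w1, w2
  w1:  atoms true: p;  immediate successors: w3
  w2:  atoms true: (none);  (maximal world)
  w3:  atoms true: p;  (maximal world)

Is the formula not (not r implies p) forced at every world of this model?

No

Not every world: w0 does not force not (not r implies p).
w0 does not force not (not r implies p) since w1 is accessible from w0 and w1 forces not r implies p.
w1 forces not r implies p: every world accessible from w1 that forces not r (namely w1, w3) also forces p.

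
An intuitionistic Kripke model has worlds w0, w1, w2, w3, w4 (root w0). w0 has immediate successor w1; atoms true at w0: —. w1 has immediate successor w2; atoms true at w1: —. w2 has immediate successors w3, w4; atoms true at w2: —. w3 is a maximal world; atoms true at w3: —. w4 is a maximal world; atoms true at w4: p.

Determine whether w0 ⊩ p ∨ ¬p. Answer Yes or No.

w0 ⊮ p ∨ ¬p: neither disjunct is forced at w0.
w0 lacks atom p, so w0 ⊮ p.

No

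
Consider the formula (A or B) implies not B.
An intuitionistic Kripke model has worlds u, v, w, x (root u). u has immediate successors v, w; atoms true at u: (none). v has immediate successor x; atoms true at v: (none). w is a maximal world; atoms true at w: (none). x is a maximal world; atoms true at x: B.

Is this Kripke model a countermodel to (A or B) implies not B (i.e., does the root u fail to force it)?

u does not force (A or B) implies not B: at the accessible world x, x forces A or B but x does not force not B.
x does not force not B since x is accessible from x and x forces B.
So the root u does not force (A or B) implies not B; the model is a countermodel.

Yes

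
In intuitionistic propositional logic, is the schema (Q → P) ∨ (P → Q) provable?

This is the Gödel–Dummett linearity axiom, which is not intuitionistically valid.
A Kripke countermodel: worlds u0, u1, u2; order generated by u0 ≤ u1, u0 ≤ u2; atoms true at each world — u0:{}; u1:{Q}; u2:{P}.
u0 ⊮ (Q → P) ∨ (P → Q): neither disjunct is forced at u0.
u0 ⊮ Q → P: at the accessible world u1, u1 ⊩ Q but u1 ⊮ P.
u1 lacks atom P, so u1 ⊮ P.
So the root u0 does not force the formula.

No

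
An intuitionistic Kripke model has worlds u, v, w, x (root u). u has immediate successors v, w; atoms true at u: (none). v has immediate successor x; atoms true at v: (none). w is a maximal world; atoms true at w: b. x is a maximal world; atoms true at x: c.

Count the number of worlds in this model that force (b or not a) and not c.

1

u: does not force it — u does not force (b or not a) and not c since u fails not c.
v: does not force it.
w: forces it.
x: does not force it.
Worlds forcing the formula: {w}.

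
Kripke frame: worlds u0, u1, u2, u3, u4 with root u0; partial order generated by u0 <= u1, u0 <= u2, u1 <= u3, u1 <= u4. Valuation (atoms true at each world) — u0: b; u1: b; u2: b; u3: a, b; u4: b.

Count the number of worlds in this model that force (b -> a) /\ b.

1

u0: does not force it — u0 ||-/- (b -> a) /\ b since u0 fails b -> a.
u1: does not force it — u1 ||-/- (b -> a) /\ b since u1 fails b -> a.
u2: does not force it — u2 ||-/- (b -> a) /\ b since u2 fails b -> a.
u3: forces it.
u4: does not force it.
Worlds forcing the formula: {u3}.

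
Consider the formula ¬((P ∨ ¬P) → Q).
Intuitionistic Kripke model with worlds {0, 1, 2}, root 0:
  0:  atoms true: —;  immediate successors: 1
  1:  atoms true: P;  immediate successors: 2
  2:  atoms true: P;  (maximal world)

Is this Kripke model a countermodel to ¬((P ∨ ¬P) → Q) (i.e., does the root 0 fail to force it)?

0 ⊩ ¬((P ∨ ¬P) → Q): no world accessible from 0 forces (P ∨ ¬P) → Q.
So the root 0 forces ¬((P ∨ ¬P) → Q); the model is not a countermodel.

No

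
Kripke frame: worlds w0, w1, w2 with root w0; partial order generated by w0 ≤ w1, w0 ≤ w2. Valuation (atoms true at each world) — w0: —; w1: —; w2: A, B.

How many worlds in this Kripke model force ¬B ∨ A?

2

w0: does not force it — w0 ⊮ ¬B ∨ A: neither disjunct is forced at w0.
w1: forces it.
w2: forces it.
Worlds forcing the formula: {w1, w2}.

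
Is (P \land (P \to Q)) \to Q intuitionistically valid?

Yes

This is modus ponens in implicational form, which is intuitionistically derivable.
If a world forces P and P \to Q, then applying the implication at that world (which is accessible from itself) gives Q.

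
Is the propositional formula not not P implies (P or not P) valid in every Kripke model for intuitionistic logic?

No

This is a variant of double-negation elimination (deriving excluded middle from double negation), which is not intuitionistically valid.
A Kripke countermodel: worlds a, b; order generated by a <= b; atoms true at each world — a:{}; b:{P}.
a does not force not not P implies (P or not P): already at a itself, a forces not not P but a does not force P or not P.
a does not force P or not P: neither disjunct is forced at a.
a lacks atom P, so a does not force P.
So the root a does not force the formula.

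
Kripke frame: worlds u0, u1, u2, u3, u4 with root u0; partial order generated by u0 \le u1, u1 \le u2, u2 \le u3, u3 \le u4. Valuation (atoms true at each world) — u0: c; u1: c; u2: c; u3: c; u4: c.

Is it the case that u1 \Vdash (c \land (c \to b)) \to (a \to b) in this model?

u1 \Vdash (c \land (c \to b)) \to (a \to b) vacuously: no world accessible from u1 forces the antecedent c \land (c \to b).

Yes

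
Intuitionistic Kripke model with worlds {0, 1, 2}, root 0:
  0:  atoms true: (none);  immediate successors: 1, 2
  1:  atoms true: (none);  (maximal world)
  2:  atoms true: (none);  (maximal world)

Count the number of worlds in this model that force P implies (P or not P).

0: forces it.
1: forces it.
2: forces it.
Worlds forcing the formula: {0, 1, 2}.

3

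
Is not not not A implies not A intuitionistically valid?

This is triple-negation reduction, which is intuitionistically derivable.
Assume not not not A and suppose A. Then not not A (double-negation introduction), contradicting not not not A. So not A.

Yes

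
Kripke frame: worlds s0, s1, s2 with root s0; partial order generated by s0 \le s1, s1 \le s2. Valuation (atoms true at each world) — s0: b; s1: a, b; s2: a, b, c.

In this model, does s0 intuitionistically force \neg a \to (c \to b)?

Yes

s0 \Vdash \neg a \to (c \to b) vacuously: no world accessible from s0 forces the antecedent \neg a.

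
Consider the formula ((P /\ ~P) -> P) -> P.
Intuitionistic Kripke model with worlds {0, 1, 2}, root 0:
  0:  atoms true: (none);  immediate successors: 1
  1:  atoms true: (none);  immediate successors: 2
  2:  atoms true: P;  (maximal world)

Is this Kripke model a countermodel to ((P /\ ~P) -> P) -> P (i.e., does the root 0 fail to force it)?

0 ||-/- ((P /\ ~P) -> P) -> P: already at 0 itself, 0 ||- (P /\ ~P) -> P but 0 ||-/- P.
0 lacks atom P, so 0 ||-/- P.
So the root 0 does not force ((P /\ ~P) -> P) -> P; the model is a countermodel.

Yes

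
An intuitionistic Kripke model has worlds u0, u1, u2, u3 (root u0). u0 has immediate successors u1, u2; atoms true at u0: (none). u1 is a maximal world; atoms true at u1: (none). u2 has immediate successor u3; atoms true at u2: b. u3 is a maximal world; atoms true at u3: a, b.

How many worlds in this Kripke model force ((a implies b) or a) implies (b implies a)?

2

u0: does not force it — u0 does not force ((a implies b) or a) implies (b implies a): already at u0 itself, u0 forces (a implies b) or a but u0 does not force b implies a.
u1: forces it.
u2: does not force it — u2 does not force ((a implies b) or a) implies (b implies a): already at u2 itself, u2 forces (a implies b) or a but u2 does not force b implies a.
u3: forces it.
Worlds forcing the formula: {u1, u3}.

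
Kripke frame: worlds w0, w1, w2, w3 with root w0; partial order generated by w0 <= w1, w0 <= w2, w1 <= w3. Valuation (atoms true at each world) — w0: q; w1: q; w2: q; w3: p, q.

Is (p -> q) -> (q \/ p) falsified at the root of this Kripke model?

w0 ||- (p -> q) -> (q \/ p): every world accessible from w0 that forces p -> q (namely w0, w1, w2, w3) also forces q \/ p.
So the root w0 forces (p -> q) -> (q \/ p); the model is not a countermodel.

No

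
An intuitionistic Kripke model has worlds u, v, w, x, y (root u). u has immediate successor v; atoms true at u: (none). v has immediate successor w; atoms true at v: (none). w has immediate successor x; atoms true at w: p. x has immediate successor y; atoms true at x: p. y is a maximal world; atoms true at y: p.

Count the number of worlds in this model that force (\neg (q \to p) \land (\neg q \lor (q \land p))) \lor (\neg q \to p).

3

u: does not force it — u \nVdash (\neg (q \to p) \land (\neg q \lor (q \land p))) \lor (\neg q \to p): neither disjunct is forced at u.
v: does not force it — v \nVdash (\neg (q \to p) \land (\neg q \lor (q \land p))) \lor (\neg q \to p): neither disjunct is forced at v.
w: forces it.
x: forces it.
y: forces it.
Worlds forcing the formula: {w, x, y}.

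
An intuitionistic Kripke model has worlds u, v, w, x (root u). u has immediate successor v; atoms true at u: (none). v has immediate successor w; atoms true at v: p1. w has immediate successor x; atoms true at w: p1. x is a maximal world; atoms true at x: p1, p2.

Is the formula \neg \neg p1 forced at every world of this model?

Yes

u \Vdash \neg \neg p1: no world accessible from u forces \neg p1.
Since the root u forces \neg \neg p1 and forcing is persistent (monotone upward), every world forces it.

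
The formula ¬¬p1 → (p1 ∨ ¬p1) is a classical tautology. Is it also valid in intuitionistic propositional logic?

This is a variant of double-negation elimination (deriving excluded middle from double negation), which is not intuitionistically valid.
A Kripke countermodel: worlds u0, u1; order generated by u0 ≤ u1; atoms true at each world — u0:{}; u1:{p1}.
u0 ⊮ ¬¬p1 → (p1 ∨ ¬p1): already at u0 itself, u0 ⊩ ¬¬p1 but u0 ⊮ p1 ∨ ¬p1.
u0 ⊮ p1 ∨ ¬p1: neither disjunct is forced at u0.
u0 lacks atom p1, so u0 ⊮ p1.
So the root u0 does not force the formula.

No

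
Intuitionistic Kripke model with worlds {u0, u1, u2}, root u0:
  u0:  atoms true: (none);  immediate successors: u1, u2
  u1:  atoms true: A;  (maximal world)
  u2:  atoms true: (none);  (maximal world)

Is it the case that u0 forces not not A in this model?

u0 does not force not not A since u2 is accessible from u0 and u2 forces not A.
u2 forces not A: no world accessible from u2 forces A.

No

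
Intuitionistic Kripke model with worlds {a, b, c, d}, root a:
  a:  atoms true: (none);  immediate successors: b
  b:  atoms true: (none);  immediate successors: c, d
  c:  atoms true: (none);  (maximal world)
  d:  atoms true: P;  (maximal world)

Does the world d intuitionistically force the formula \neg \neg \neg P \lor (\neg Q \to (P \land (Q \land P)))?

No

d \nVdash \neg \neg \neg P \lor (\neg Q \to (P \land (Q \land P))): neither disjunct is forced at d.
d \nVdash \neg \neg \neg P since d is accessible from d and d \Vdash \neg \neg P.
d \Vdash \neg \neg P: no world accessible from d forces \neg P.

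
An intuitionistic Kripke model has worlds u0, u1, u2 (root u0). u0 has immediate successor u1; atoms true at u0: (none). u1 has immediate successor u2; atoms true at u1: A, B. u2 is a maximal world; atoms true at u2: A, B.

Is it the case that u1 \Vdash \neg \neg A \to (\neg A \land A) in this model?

u1 \nVdash \neg \neg A \to (\neg A \land A): already at u1 itself, u1 \Vdash \neg \neg A but u1 \nVdash \neg A \land A.
u1 \nVdash \neg A \land A since u1 fails \neg A.

No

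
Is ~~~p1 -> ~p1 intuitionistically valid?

Yes

This is triple-negation reduction, which is intuitionistically derivable.
Assume ~~~p1 and suppose p1. Then ~~p1 (double-negation introduction), contradicting ~~~p1. So ~p1.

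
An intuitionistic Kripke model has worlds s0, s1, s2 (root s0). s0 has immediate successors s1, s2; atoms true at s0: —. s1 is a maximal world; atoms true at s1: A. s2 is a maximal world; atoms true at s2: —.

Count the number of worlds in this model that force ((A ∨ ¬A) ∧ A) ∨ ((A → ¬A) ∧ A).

s0: does not force it — s0 ⊮ ((A ∨ ¬A) ∧ A) ∨ ((A → ¬A) ∧ A): neither disjunct is forced at s0.
s1: forces it.
s2: does not force it — s2 ⊮ ((A ∨ ¬A) ∧ A) ∨ ((A → ¬A) ∧ A): neither disjunct is forced at s2.
Worlds forcing the formula: {s1}.

1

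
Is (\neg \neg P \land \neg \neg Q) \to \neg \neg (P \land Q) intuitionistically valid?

This is the distribution of double negation over conjunction, which is intuitionistically derivable.
Assume \neg \neg P, \neg \neg Q, and \neg (P \land Q). From P we'd get \neg Q (since P \land Q is refuted), contradicting \neg \neg Q; so \neg P, contradicting \neg \neg P.

Yes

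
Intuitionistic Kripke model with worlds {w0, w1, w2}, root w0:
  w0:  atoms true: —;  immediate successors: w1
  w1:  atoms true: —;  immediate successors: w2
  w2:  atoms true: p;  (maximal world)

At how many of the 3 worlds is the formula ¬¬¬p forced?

w0: does not force it — w0 ⊮ ¬¬¬p since w0 is accessible from w0 and w0 ⊩ ¬¬p.
w1: does not force it — w1 ⊮ ¬¬¬p since w1 is accessible from w1 and w1 ⊩ ¬¬p.
w2: does not force it.
Worlds forcing the formula: { }.

0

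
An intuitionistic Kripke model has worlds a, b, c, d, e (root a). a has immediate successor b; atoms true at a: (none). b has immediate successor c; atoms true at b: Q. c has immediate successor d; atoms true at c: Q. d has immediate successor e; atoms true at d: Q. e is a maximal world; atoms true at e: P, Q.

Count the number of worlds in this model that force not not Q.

5

a: forces it.
b: forces it.
c: forces it.
d: forces it.
e: forces it.
Worlds forcing the formula: {a, b, c, d, e}.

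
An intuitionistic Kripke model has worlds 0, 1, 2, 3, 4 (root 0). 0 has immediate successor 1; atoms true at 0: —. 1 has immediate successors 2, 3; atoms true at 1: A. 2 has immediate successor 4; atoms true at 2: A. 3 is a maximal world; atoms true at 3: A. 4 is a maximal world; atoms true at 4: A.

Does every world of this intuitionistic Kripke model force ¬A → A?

Yes

0 ⊩ ¬A → A vacuously: no world accessible from 0 forces the antecedent ¬A.
Since the root 0 forces ¬A → A and forcing is persistent (monotone upward), every world forces it.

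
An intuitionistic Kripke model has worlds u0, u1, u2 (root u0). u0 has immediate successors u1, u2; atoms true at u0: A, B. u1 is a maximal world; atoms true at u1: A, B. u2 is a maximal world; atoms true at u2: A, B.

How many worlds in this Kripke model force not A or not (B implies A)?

0

u0: does not force it — u0 does not force not A or not (B implies A): neither disjunct is forced at u0.
u1: does not force it — u1 does not force not A or not (B implies A): neither disjunct is forced at u1.
u2: does not force it.
Worlds forcing the formula: { }.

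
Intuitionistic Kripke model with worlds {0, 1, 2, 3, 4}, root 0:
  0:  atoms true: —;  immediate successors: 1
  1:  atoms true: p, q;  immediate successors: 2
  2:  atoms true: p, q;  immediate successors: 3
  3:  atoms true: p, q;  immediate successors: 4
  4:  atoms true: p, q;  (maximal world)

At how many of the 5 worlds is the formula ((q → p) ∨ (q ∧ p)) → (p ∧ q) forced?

0: does not force it — 0 ⊮ ((q → p) ∨ (q ∧ p)) → (p ∧ q): already at 0 itself, 0 ⊩ (q → p) ∨ (q ∧ p) but 0 ⊮ p ∧ q.
1: forces it.
2: forces it.
3: forces it.
4: forces it.
Worlds forcing the formula: {1, 2, 3, 4}.

4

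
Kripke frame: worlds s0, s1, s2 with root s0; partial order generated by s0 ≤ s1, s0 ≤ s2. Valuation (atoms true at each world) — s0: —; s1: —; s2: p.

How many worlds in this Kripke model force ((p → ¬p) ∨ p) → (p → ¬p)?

1

s0: does not force it — s0 ⊮ ((p → ¬p) ∨ p) → (p → ¬p): at the accessible world s2, s2 ⊩ (p → ¬p) ∨ p but s2 ⊮ p → ¬p.
s1: forces it.
s2: does not force it.
Worlds forcing the formula: {s1}.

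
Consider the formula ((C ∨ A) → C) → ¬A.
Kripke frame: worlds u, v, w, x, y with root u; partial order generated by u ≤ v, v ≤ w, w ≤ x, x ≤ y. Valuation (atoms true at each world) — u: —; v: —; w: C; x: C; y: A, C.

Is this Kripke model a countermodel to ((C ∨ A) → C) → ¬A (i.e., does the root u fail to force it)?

Yes

u ⊮ ((C ∨ A) → C) → ¬A: already at u itself, u ⊩ (C ∨ A) → C but u ⊮ ¬A.
u ⊮ ¬A since y is accessible from u and y ⊩ A.
So the root u does not force ((C ∨ A) → C) → ¬A; the model is a countermodel.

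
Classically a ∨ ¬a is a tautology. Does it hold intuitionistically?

No

This is the law of excluded middle, which is not intuitionistically valid.
A Kripke countermodel: worlds 0, 1; order generated by 0 ≤ 1; atoms true at each world — 0:{}; 1:{a}.
0 ⊮ a ∨ ¬a: neither disjunct is forced at 0.
0 lacks atom a, so 0 ⊮ a.
So the root 0 does not force the formula.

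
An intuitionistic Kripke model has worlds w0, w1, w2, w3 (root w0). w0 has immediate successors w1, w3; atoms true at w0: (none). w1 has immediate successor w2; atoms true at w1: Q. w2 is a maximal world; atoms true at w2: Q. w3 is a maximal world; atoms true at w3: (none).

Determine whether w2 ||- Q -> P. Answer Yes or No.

No

w2 ||-/- Q -> P: already at w2 itself, w2 ||- Q but w2 ||-/- P.
w2 lacks atom P, so w2 ||-/- P.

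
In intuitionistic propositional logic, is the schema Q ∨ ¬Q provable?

This is the law of excluded middle, which is not intuitionistically valid.
A Kripke countermodel: worlds w0, w1; order generated by w0 ≤ w1; atoms true at each world — w0:{}; w1:{Q}.
w0 ⊮ Q ∨ ¬Q: neither disjunct is forced at w0.
w0 lacks atom Q, so w0 ⊮ Q.
So the root w0 does not force the formula.

No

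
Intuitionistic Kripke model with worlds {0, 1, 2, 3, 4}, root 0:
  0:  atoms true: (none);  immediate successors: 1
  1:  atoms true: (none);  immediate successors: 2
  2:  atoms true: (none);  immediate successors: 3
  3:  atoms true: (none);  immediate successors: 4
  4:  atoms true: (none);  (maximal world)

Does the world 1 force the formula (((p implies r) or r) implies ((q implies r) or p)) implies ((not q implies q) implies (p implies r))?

Yes

1 forces (((p implies r) or r) implies ((q implies r) or p)) implies ((not q implies q) implies (p implies r)): every world accessible from 1 that forces ((p implies r) or r) implies ((q implies r) or p) (namely 1, 2, 3, 4) also forces (not q implies q) implies (p implies r).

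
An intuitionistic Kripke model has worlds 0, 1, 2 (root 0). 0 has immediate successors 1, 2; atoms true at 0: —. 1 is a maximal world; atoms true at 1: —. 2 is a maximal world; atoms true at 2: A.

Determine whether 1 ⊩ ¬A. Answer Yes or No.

1 ⊩ ¬A: no world accessible from 1 forces A.

Yes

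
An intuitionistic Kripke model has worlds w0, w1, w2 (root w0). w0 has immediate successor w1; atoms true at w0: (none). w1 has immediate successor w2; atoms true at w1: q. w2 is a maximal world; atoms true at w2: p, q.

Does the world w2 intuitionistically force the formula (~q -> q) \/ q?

w2 ||- (~q -> q) \/ q via the disjunct ~q -> q.

Yes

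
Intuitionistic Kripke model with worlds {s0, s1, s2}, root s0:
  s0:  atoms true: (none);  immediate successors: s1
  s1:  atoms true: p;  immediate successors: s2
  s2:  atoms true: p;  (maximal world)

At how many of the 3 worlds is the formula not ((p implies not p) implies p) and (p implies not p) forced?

0

s0: does not force it — s0 does not force not ((p implies not p) implies p) and (p implies not p) since s0 fails not ((p implies not p) implies p).
s1: does not force it — s1 does not force not ((p implies not p) implies p) and (p implies not p) since s1 fails not ((p implies not p) implies p).
s2: does not force it.
Worlds forcing the formula: { }.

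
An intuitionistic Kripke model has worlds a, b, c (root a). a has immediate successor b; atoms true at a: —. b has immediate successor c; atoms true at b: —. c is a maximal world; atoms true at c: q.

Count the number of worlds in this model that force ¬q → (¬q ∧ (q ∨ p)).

a: forces it.
b: forces it.
c: forces it.
Worlds forcing the formula: {a, b, c}.

3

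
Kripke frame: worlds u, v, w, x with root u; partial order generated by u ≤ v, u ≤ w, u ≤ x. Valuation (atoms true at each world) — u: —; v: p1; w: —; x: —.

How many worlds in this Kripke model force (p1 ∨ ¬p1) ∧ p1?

u: does not force it — u ⊮ (p1 ∨ ¬p1) ∧ p1 since u fails p1 ∨ ¬p1.
v: forces it.
w: does not force it — w ⊮ (p1 ∨ ¬p1) ∧ p1 since w fails p1.
x: does not force it.
Worlds forcing the formula: {v}.

1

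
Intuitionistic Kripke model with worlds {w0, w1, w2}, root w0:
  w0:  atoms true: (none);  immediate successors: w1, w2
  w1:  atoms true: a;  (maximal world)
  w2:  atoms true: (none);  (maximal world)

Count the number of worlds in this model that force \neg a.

w0: does not force it — w0 \nVdash \neg a since w1 is accessible from w0 and w1 \Vdash a.
w1: does not force it.
w2: forces it.
Worlds forcing the formula: {w2}.

1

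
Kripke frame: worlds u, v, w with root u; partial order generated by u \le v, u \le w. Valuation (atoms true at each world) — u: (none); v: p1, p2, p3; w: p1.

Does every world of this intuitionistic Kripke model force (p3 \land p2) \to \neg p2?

No

Not every world: u \nVdash (p3 \land p2) \to \neg p2.
u \nVdash (p3 \land p2) \to \neg p2: at the accessible world v, v \Vdash p3 \land p2 but v \nVdash \neg p2.
v \nVdash \neg p2 since v is accessible from v and v \Vdash p2.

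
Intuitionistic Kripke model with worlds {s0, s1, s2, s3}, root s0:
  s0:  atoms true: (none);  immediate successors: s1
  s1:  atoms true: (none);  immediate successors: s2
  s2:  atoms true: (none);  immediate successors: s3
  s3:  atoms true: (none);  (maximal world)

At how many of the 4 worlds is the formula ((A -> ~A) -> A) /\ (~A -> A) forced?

s0: does not force it — s0 ||-/- ((A -> ~A) -> A) /\ (~A -> A) since s0 fails (A -> ~A) -> A.
s1: does not force it — s1 ||-/- ((A -> ~A) -> A) /\ (~A -> A) since s1 fails (A -> ~A) -> A.
s2: does not force it — s2 ||-/- ((A -> ~A) -> A) /\ (~A -> A) since s2 fails (A -> ~A) -> A.
s3: does not force it.
Worlds forcing the formula: { }.

0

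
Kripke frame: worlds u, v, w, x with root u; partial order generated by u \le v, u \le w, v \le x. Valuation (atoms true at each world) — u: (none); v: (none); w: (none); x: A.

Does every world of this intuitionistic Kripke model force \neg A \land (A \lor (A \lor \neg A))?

Not every world: u \nVdash \neg A \land (A \lor (A \lor \neg A)).
u \nVdash \neg A \land (A \lor (A \lor \neg A)) since u fails \neg A.

No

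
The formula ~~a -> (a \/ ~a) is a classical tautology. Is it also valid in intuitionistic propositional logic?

This is a variant of double-negation elimination (deriving excluded middle from double negation), which is not intuitionistically valid.
A Kripke countermodel: worlds w0, w1; order generated by w0 <= w1; atoms true at each world — w0:{}; w1:{a}.
w0 ||-/- ~~a -> (a \/ ~a): already at w0 itself, w0 ||- ~~a but w0 ||-/- a \/ ~a.
w0 ||-/- a \/ ~a: neither disjunct is forced at w0.
w0 lacks atom a, so w0 ||-/- a.
So the root w0 does not force the formula.

No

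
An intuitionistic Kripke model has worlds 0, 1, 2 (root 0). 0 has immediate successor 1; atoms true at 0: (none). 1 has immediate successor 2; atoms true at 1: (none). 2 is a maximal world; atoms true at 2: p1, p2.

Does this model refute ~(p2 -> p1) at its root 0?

Yes

0 ||-/- ~(p2 -> p1) since 0 is accessible from 0 and 0 ||- p2 -> p1.
0 ||- p2 -> p1: every world accessible from 0 that forces p2 (namely 2) also forces p1.
So the root 0 does not force ~(p2 -> p1); the model is a countermodel.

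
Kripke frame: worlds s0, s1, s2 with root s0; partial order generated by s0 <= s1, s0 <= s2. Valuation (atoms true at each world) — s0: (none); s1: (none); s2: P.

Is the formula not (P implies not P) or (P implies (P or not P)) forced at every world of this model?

s0 forces not (P implies not P) or (P implies (P or not P)) via the disjunct P implies (P or not P).
Since the root s0 forces not (P implies not P) or (P implies (P or not P)) and forcing is persistent (monotone upward), every world forces it.

Yes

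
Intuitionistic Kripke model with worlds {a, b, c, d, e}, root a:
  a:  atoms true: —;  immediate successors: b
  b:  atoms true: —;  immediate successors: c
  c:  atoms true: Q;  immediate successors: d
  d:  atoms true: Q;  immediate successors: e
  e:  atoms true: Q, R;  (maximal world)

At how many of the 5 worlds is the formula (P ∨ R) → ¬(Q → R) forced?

0

a: does not force it — a ⊮ (P ∨ R) → ¬(Q → R): at the accessible world e, e ⊩ P ∨ R but e ⊮ ¬(Q → R).
b: does not force it — b ⊮ (P ∨ R) → ¬(Q → R): at the accessible world e, e ⊩ P ∨ R but e ⊮ ¬(Q → R).
c: does not force it — c ⊮ (P ∨ R) → ¬(Q → R): at the accessible world e, e ⊩ P ∨ R but e ⊮ ¬(Q → R).
d: does not force it.
e: does not force it.
Worlds forcing the formula: { }.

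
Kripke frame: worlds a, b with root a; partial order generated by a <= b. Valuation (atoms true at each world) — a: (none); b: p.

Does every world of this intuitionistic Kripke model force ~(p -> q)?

Yes

a ||- ~(p -> q): no world accessible from a forces p -> q.
Since the root a forces ~(p -> q) and forcing is persistent (monotone upward), every world forces it.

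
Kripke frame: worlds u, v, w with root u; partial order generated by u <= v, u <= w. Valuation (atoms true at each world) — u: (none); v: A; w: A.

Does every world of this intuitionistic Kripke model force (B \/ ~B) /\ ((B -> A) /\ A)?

Not every world: u ||-/- (B \/ ~B) /\ ((B -> A) /\ A).
u ||-/- (B \/ ~B) /\ ((B -> A) /\ A) since u fails (B -> A) /\ A.

No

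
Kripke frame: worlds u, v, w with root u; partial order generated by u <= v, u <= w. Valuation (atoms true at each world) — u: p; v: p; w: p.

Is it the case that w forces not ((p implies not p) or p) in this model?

No

w does not force not ((p implies not p) or p) since w is accessible from w and w forces (p implies not p) or p.
w forces (p implies not p) or p via the disjunct p.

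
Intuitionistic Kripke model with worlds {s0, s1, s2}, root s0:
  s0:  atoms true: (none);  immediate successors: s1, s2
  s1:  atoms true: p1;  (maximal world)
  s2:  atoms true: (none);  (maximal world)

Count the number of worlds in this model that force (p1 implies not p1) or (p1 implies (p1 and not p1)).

1

s0: does not force it — s0 does not force (p1 implies not p1) or (p1 implies (p1 and not p1)): neither disjunct is forced at s0.
s1: does not force it.
s2: forces it.
Worlds forcing the formula: {s2}.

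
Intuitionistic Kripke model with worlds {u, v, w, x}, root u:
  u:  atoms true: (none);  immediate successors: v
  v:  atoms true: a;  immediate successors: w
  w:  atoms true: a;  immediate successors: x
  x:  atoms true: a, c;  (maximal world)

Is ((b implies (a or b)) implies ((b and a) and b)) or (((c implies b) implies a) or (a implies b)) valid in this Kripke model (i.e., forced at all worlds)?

Yes

u forces ((b implies (a or b)) implies ((b and a) and b)) or (((c implies b) implies a) or (a implies b)) via the disjunct ((c implies b) implies a) or (a implies b).
Since the root u forces ((b implies (a or b)) implies ((b and a) and b)) or (((c implies b) implies a) or (a implies b)) and forcing is persistent (monotone upward), every world forces it.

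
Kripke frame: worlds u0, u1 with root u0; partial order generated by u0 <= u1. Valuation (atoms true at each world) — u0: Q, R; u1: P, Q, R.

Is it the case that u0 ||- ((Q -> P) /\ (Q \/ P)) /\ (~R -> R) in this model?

No

u0 ||-/- ((Q -> P) /\ (Q \/ P)) /\ (~R -> R) since u0 fails (Q -> P) /\ (Q \/ P).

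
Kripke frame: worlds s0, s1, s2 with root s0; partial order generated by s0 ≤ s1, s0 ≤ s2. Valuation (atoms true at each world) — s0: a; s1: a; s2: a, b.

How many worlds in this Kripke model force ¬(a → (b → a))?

0

s0: does not force it — s0 ⊮ ¬(a → (b → a)) since s0 is accessible from s0 and s0 ⊩ a → (b → a).
s1: does not force it.
s2: does not force it.
Worlds forcing the formula: { }.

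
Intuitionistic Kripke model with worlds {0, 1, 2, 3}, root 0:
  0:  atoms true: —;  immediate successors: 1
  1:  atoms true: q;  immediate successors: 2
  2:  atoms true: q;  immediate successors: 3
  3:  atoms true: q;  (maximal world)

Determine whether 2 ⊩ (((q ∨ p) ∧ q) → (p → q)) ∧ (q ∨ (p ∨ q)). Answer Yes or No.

Yes

2 ⊩ (((q ∨ p) ∧ q) → (p → q)) ∧ (q ∨ (p ∨ q)) since 2 forces both conjuncts.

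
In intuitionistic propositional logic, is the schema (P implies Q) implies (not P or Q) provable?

No

This is the material-implication-as-disjunction principle, which is not intuitionistically valid.
A Kripke countermodel: worlds w0, w1; order generated by w0 <= w1; atoms true at each world — w0:{}; w1:{P,Q}.
w0 does not force (P implies Q) implies (not P or Q): already at w0 itself, w0 forces P implies Q but w0 does not force not P or Q.
w0 does not force not P or Q: neither disjunct is forced at w0.
w0 does not force not P since w1 is accessible from w0 and w1 forces P.
So the root w0 does not force the formula.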